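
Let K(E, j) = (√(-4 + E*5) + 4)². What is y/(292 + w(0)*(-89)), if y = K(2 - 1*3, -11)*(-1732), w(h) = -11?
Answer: -12124/1271 - 41568*I/1271 ≈ -9.5389 - 32.705*I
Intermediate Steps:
K(E, j) = (4 + √(-4 + 5*E))² (K(E, j) = (√(-4 + 5*E) + 4)² = (4 + √(-4 + 5*E))²)
y = -1732*(4 + 3*I)² (y = (4 + √(-4 + 5*(2 - 1*3)))²*(-1732) = (4 + √(-4 + 5*(2 - 3)))²*(-1732) = (4 + √(-4 + 5*(-1)))²*(-1732) = (4 + √(-4 - 5))²*(-1732) = (4 + √(-9))²*(-1732) = (4 + 3*I)²*(-1732) = -1732*(4 + 3*I)² ≈ -12124.0 - 41568.0*I)
y/(292 + w(0)*(-89)) = (-12124 - 41568*I)/(292 - 11*(-89)) = (-12124 - 41568*I)/(292 + 979) = (-12124 - 41568*I)/1271 = (-12124 - 41568*I)*(1/1271) = -12124/1271 - 41568*I/1271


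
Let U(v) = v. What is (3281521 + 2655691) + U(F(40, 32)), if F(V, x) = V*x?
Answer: 5938492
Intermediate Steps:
(3281521 + 2655691) + U(F(40, 32)) = (3281521 + 2655691) + 40*32 = 5937212 + 1280 = 5938492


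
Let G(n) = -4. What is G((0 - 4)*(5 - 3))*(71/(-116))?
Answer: 71/29 ≈ 2.4483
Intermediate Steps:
G((0 - 4)*(5 - 3))*(71/(-116)) = -284/(-116) = -284*(-1)/116 = -4*(-71/116) = 71/29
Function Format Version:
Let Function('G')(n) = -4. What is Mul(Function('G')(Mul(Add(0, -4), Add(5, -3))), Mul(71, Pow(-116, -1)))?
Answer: Rational(71, 29) ≈ 2.4483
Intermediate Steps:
Mul(Function('G')(Mul(Add(0, -4), Add(5, -3))), Mul(71, Pow(-116, -1))) = Mul(-4, Mul(71, Pow(-116, -1))) = Mul(-4, Mul(71, Rational(-1, 116))) = Mul(-4, Rational(-71, 116)) = Rational(71, 29)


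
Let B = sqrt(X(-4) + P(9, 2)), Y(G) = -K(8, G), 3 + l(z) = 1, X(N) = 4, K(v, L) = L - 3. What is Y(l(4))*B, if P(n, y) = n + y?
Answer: 5*sqrt(15) ≈ 19.365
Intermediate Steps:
K(v, L) = -3 + L
l(z) = -2 (l(z) = -3 + 1 = -2)
Y(G) = 3 - G (Y(G) = -(-3 + G) = 3 - G)
B = sqrt(15) (B = sqrt(4 + (9 + 2)) = sqrt(4 + 11) = sqrt(15) ≈ 3.8730)
Y(l(4))*B = (3 - 1*(-2))*sqrt(15) = (3 + 2)*sqrt(15) = 5*sqrt(15)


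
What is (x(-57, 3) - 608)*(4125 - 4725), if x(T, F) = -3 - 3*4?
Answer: 373800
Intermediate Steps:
x(T, F) = -15 (x(T, F) = -3 - 12 = -15)
(x(-57, 3) - 608)*(4125 - 4725) = (-15 - 608)*(4125 - 4725) = -623*(-600) = 373800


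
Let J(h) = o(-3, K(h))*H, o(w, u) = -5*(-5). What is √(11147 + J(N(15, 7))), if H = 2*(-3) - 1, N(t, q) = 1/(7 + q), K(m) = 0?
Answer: 2*√2743 ≈ 104.75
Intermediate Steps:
o(w, u) = 25
H = -7 (H = -6 - 1 = -7)
J(h) = -175 (J(h) = 25*(-7) = -175)
√(11147 + J(N(15, 7))) = √(11147 - 175) = √10972 = 2*√2743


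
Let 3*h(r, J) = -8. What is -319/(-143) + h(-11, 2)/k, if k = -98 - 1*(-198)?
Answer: 2149/975 ≈ 2.2041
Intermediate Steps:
k = 100 (k = -98 + 198 = 100)
h(r, J) = -8/3 (h(r, J) = (1/3)*(-8) = -8/3)
-319/(-143) + h(-11, 2)/k = -319/(-143) - 8/3/100 = -319*(-1/143) - 8/3*1/100 = 29/13 - 2/75 = 2149/975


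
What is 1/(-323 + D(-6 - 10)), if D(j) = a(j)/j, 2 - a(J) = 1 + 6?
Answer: -16/5163 ≈ -0.0030990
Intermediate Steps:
a(J) = -5 (a(J) = 2 - (1 + 6) = 2 - 1*7 = 2 - 7 = -5)
D(j) = -5/j
1/(-323 + D(-6 - 10)) = 1/(-323 - 5/(-6 - 10)) = 1/(-323 - 5/(-16)) = 1/(-323 - 5*(-1/16)) = 1/(-323 + 5/16) = 1/(-5163/16) = -16/5163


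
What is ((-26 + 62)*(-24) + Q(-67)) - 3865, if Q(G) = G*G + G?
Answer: -307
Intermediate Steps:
Q(G) = G + G**2 (Q(G) = G**2 + G = G + G**2)
((-26 + 62)*(-24) + Q(-67)) - 3865 = ((-26 + 62)*(-24) - 67*(1 - 67)) - 3865 = (36*(-24) - 67*(-66)) - 3865 = (-864 + 4422) - 3865 = 3558 - 3865 = -307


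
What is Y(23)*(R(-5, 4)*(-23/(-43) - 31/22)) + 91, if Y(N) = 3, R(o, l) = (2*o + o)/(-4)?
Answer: 307129/3784 ≈ 81.165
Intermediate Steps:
R(o, l) = -3*o/4 (R(o, l) = (3*o)*(-¼) = -3*o/4)
Y(23)*(R(-5, 4)*(-23/(-43) - 31/22)) + 91 = 3*((-¾*(-5))*(-23/(-43) - 31/22)) + 91 = 3*(15*(-23*(-1/43) - 31*1/22)/4) + 91 = 3*(15*(23/43 - 31/22)/4) + 91 = 3*((15/4)*(-827/946)) + 91 = 3*(-12405/3784) + 91 = -37215/3784 + 91 = 307129/3784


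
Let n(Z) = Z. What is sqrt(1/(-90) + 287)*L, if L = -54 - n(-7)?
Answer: -47*sqrt(258290)/30 ≈ -796.21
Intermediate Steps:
L = -47 (L = -54 - 1*(-7) = -54 + 7 = -47)
sqrt(1/(-90) + 287)*L = sqrt(1/(-90) + 287)*(-47) = sqrt(-1/90 + 287)*(-47) = sqrt(25829/90)*(-47) = (sqrt(258290)/30)*(-47) = -47*sqrt(258290)/30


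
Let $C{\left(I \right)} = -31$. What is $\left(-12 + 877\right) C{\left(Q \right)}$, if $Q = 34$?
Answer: $-26815$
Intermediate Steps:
$\left(-12 + 877\right) C{\left(Q \right)} = \left(-12 + 877\right) \left(-31\right) = 865 \left(-31\right) = -26815$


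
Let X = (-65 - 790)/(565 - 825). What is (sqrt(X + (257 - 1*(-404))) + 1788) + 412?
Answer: 2200 + sqrt(449059)/26 ≈ 2225.8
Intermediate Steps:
X = 171/52 (X = -855/(-260) = -855*(-1/260) = 171/52 ≈ 3.2885)
(sqrt(X + (257 - 1*(-404))) + 1788) + 412 = (sqrt(171/52 + (257 - 1*(-404))) + 1788) + 412 = (sqrt(171/52 + (257 + 404)) + 1788) + 412 = (sqrt(171/52 + 661) + 1788) + 412 = (sqrt(34543/52) + 1788) + 412 = (sqrt(449059)/26 + 1788) + 412 = (1788 + sqrt(449059)/26) + 412 = 2200 + sqrt(449059)/26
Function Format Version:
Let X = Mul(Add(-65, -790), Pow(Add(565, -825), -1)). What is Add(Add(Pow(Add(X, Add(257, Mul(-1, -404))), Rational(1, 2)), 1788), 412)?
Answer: Add(2200, Mul(Rational(1, 26), Pow(449059, Rational(1, 2)))) ≈ 2225.8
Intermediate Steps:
X = Rational(171, 52) (X = Mul(-855, Pow(-260, -1)) = Mul(-855, Rational(-1, 260)) = Rational(171, 52) ≈ 3.2885)
Add(Add(Pow(Add(X, Add(257, Mul(-1, -404))), Rational(1, 2)), 1788), 412) = Add(Add(Pow(Add(Rational(171, 52), Add(257, Mul(-1, -404))), Rational(1, 2)), 1788), 412) = Add(Add(Pow(Add(Rational(171, 52), Add(257, 404)), Rational(1, 2)), 1788), 412) = Add(Add(Pow(Add(Rational(171, 52), 661), Rational(1, 2)), 1788), 412) = Add(Add(Pow(Rational(34543, 52), Rational(1, 2)), 1788), 412) = Add(Add(Mul(Rational(1, 26), Pow(449059, Rational(1, 2))), 1788), 412) = Add(Add(1788, Mul(Rational(1, 26), Pow(449059, Rational(1, 2)))), 412) = Add(2200, Mul(Rational(1, 26), Pow(449059, Rational(1, 2))))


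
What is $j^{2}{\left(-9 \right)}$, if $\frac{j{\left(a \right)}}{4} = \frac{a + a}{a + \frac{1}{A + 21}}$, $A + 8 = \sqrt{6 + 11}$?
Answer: $\frac{9518041728}{145902241} - \frac{14048640 \sqrt{17}}{145902241} \approx 64.839$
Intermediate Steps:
$A = -8 + \sqrt{17}$ ($A = -8 + \sqrt{6 + 11} = -8 + \sqrt{17} \approx -3.8769$)
$j{\left(a \right)} = \frac{8 a}{a + \frac{1}{13 + \sqrt{17}}}$ ($j{\left(a \right)} = 4 \frac{a + a}{a + \frac{1}{\left(-8 + \sqrt{17}\right) + 21}} = 4 \frac{2 a}{a + \frac{1}{13 + \sqrt{17}}} = \frac{8 a}{a + \frac{1}{13 + \sqrt{17}}}$)
$j^{2}{\left(-9 \right)} = \left(8 \left(-9\right) \frac{1}{1 + 13 \left(-9\right) - 9 \sqrt{17}} \left(13 + \sqrt{17}\right)\right)^{2} = \left(8 \left(-9\right) \frac{1}{1 - 117 - 9 \sqrt{17}} \left(13 + \sqrt{17}\right)\right)^{2} = \left(8 \left(-9\right) \frac{1}{-116 - 9 \sqrt{17}} \left(13 + \sqrt{17}\right)\right)^{2} = \left(- \frac{72 \left(13 + \sqrt{17}\right)}{-116 - 9 \sqrt{17}}\right)^{2} = \frac{5184 \left(13 + \sqrt{17}\right)^{2}}{\left(-116 - 9 \sqrt{17}\right)^{2}}$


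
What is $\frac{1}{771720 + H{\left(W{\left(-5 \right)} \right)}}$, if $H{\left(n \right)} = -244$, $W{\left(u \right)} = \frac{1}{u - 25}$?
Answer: $\frac{1}{771476} \approx 1.2962 \cdot 10^{-6}$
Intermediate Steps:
$W{\left(u \right)} = \frac{1}{-25 + u}$
$\frac{1}{771720 + H{\left(W{\left(-5 \right)} \right)}} = \frac{1}{771720 - 244} = \frac{1}{771476}$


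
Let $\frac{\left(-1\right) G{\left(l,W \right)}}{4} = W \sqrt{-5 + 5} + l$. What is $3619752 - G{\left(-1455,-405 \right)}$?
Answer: $3613932$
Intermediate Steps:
$G{\left(l,W \right)} = - 4 l$ ($G{\left(l,W \right)} = - 4 \left(W \sqrt{-5 + 5} + l\right) = - 4 \left(W \sqrt{0} + l\right) = - 4 \left(W 0 + l\right) = - 4 \left(0 + l\right) = - 4 l$)
$3619752 - G{\left(-1455,-405 \right)} = 3619752 - \left(-4\right) \left(-1455\right) = 3619752 - 5820 = 3613932$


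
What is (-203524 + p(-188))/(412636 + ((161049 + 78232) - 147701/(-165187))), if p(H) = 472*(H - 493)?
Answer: -21678976693/26922090295 ≈ -0.80525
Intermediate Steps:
p(H) = -232696 + 472*H (p(H) = 472*(-493 + H) = -232696 + 472*H)
(-203524 + p(-188))/(412636 + ((161049 + 78232) - 147701/(-165187))) = (-203524 + (-232696 + 472*(-188)))/(412636 + ((161049 + 78232) - 147701/(-165187))) = (-203524 + (-232696 - 88736))/(412636 + (239281 - 147701*(-1/165187))) = (-203524 - 321432)/(412636 + (239281 + 147701/165187)) = -524956/(412636 + 39526258248/165187) = -524956/107688361180/165187 = -524956*165187/107688361180 = -21678976693/26922090295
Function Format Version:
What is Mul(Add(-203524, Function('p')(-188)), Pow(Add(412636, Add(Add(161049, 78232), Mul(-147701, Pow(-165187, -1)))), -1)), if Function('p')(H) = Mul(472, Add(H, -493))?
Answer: Rational(-21678976693, 26922090295) ≈ -0.80525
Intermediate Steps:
Function('p')(H) = Add(-232696, Mul(472, H)) (Function('p')(H) = Mul(472, Add(-493, H)) = Add(-232696, Mul(472, H)))
Mul(Add(-203524, Function('p')(-188)), Pow(Add(412636, Add(Add(161049, 78232), Mul(-147701, Pow(-165187, -1)))), -1)) = Mul(Add(-203524, Add(-232696, Mul(472, -188))), Pow(Add(412636, Add(Add(161049, 78232), Mul(-147701, Pow(-165187, -1)))), -1)) = Mul(Add(-203524, Add(-232696, -88736)), Pow(Add(412636, Add(239281, Mul(-147701, Rational(-1, 165187)))), -1)) = Mul(Add(-203524, -321432), Pow(Add(412636, Add(239281, Rational(147701, 165187))), -1)) = Mul(-524956, Pow(Add(412636, Rational(39526258248, 165187)), -1)) = Mul(-524956, Pow(Rational(107688361180, 165187), -1)) = Mul(-524956, Rational(165187, 107688361180)) = Rational(-21678976693, 26922090295)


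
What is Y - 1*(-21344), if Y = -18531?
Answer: 2813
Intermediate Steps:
Y - 1*(-21344) = -18531 - 1*(-21344) = -18531 + 21344 = 2813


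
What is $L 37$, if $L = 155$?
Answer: $5735$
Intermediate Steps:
$L 37 = 155 \cdot 37 = 5735$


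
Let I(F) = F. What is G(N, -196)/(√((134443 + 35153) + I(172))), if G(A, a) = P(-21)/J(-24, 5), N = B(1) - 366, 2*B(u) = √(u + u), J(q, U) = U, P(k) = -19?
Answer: -19*√42442/424420 ≈ -0.0092227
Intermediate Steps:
B(u) = √2*√u/2 (B(u) = √(u + u)/2 = √(2*u)/2 = (√2*√u)/2 = √2*√u/2)
N = -366 + √2/2 (N = √2*√1/2 - 366 = (½)*√2*1 - 366 = √2/2 - 366 = -366 + √2/2 ≈ -365.29)
G(A, a) = -19/5
G(N, -196)/(√((134443 + 35153) + I(172))) = -19/(5*√((134443 + 35153) + 172)) = -19/(5*√(169596 + 172)) = -19*√42442/84884/5 = -19*√42442/424420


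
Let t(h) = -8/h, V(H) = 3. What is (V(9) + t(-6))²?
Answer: 169/9 ≈ 18.778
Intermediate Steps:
(V(9) + t(-6))² = (3 - 8/(-6))² = (3 - 8*(-⅙))² = (3 + 4/3)² = (13/3)² = 169/9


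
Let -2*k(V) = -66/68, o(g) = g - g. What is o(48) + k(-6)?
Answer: 33/68 ≈ 0.48529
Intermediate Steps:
o(g) = 0
k(V) = 33/68 (k(V) = -(-33)/68 = -1/2*(-33/34) = 33/68)
o(48) + k(-6) = 0 + 33/68 = 33/68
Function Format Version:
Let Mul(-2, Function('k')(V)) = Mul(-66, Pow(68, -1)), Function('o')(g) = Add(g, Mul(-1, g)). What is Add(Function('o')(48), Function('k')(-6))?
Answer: Rational(33, 68) ≈ 0.48529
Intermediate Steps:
Function('o')(g) = 0
Function('k')(V) = Rational(33, 68) (Function('k')(V) = Mul(Rational(-1, 2), Mul(-66, Pow(68, -1))) = Mul(Rational(-1, 2), Mul(-66, Rational(1, 68))) = Mul(Rational(-1, 2), Rational(-33, 34)) = Rational(33, 68))
Add(Function('o')(48), Function('k')(-6)) = Add(0, Rational(33, 68)) = Rational(33, 68)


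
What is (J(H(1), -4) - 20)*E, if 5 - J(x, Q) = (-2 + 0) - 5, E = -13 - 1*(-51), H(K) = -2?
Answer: -304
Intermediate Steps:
E = 38 (E = -13 + 51 = 38)
J(x, Q) = 12 (J(x, Q) = 5 - ((-2 + 0) - 5) = 5 - (-2 - 5) = 5 - 1*(-7) = 5 + 7 = 12)
(J(H(1), -4) - 20)*E = (12 - 20)*38 = -8*38 = -304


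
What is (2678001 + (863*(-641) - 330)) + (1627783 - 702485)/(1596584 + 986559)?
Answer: 5487857231082/2583143 ≈ 2.1245e+6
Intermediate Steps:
(2678001 + (863*(-641) - 330)) + (1627783 - 702485)/(1596584 + 986559) = (2678001 + (-553183 - 330)) + 925298/2583143 = (2678001 - 553513) + 925298*(1/2583143) = 2124488 + 925298/2583143 = 5487857231082/2583143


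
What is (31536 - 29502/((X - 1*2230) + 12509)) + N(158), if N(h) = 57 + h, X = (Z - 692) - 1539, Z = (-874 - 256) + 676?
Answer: 120543796/3797 ≈ 31747.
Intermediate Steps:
Z = -454 (Z = -1130 + 676 = -454)
X = -2685 (X = (-454 - 692) - 1539 = -1146 - 1539 = -2685)
(31536 - 29502/((X - 1*2230) + 12509)) + N(158) = (31536 - 29502/((-2685 - 1*2230) + 12509)) + (57 + 158) = (31536 - 29502/((-2685 - 2230) + 12509)) + 215 = (31536 - 29502/(-4915 + 12509)) + 215 = (31536 - 29502/7594) + 215 = (31536 - 29502*1/7594) + 215 = (31536 - 14751/3797) + 215 = 119727441/3797 + 215 = 120543796/3797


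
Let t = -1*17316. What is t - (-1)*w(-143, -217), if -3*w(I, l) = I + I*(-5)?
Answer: -52520/3 ≈ -17507.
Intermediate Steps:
w(I, l) = 4*I/3 (w(I, l) = -(I + I*(-5))/3 = -(I - 5*I)/3 = -(-4)*I/3 = 4*I/3)
t = -17316
t - (-1)*w(-143, -217) = -17316 - (-1)*(4/3)*(-143) = -17316 - (-1)*(-572)/3 = -17316 - 1*572/3 = -17316 - 572/3 = -52520/3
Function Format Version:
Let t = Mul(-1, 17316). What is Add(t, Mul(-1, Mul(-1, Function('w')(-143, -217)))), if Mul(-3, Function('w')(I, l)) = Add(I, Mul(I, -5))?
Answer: Rational(-52520, 3) ≈ -17507.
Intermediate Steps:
Function('w')(I, l) = Mul(Rational(4, 3), I) (Function('w')(I, l) = Mul(Rational(-1, 3), Add(I, Mul(I, -5))) = Mul(Rational(-1, 3), Add(I, Mul(-5, I))) = Mul(Rational(-1, 3), Mul(-4, I)) = Mul(Rational(4, 3), I))
t = -17316
Add(t, Mul(-1, Mul(-1, Function('w')(-143, -217)))) = Add(-17316, Mul(-1, Mul(-1, Mul(Rational(4, 3), -143)))) = Add(-17316, Mul(-1, Mul(-1, Rational(-572, 3)))) = Add(-17316, Mul(-1, Rational(572, 3))) = Add(-17316, Rational(-572, 3)) = Rational(-52520, 3)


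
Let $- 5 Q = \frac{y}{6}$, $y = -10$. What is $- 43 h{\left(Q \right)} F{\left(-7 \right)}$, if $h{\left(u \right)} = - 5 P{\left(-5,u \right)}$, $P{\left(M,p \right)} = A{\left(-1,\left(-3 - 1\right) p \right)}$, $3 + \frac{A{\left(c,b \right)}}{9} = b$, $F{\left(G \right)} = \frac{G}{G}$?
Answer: $-8385$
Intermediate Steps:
$F{\left(G \right)} = 1$
$A{\left(c,b \right)} = -27 + 9 b$
$Q = \frac{1}{3}$ ($Q = - \frac{\left(-10\right) \frac{1}{6}}{5} = \left(- \frac{1}{5}\right) \left(- \frac{5}{3}\right) = \frac{1}{3} \approx 0.33333$)
$P{\left(M,p \right)} = -27 - 36 p$ ($P{\left(M,p \right)} = -27 + 9 \left(-3 - 1\right) p = -27 + 9 \left(- 4 p\right) = -27 - 36 p$)
$h{\left(u \right)} = 135 + 180 u$ ($h{\left(u \right)} = - 5 \left(-27 - 36 u\right) = 135 + 180 u$)
$- 43 h{\left(Q \right)} F{\left(-7 \right)} = - 43 \left(135 + 180 \cdot \frac{1}{3}\right) 1 = - 43 \left(135 + 60\right) 1 = \left(-43\right) 195 \cdot 1 = \left(-8385\right) 1 = -8385$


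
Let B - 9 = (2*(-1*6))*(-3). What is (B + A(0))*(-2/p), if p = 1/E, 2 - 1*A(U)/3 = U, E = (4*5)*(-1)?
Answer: 2040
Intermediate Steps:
E = -20 (E = 20*(-1) = -20)
A(U) = 6 - 3*U
p = -1/20 (p = 1/(-20) = -1/20 ≈ -0.050000)
B = 45 (B = 9 + (2*(-1*6))*(-3) = 9 + (2*(-6))*(-3) = 9 - 12*(-3) = 9 + 36 = 45)
(B + A(0))*(-2/p) = (45 + (6 - 3*0))*(-2/(-1/20)) = (45 + (6 + 0))*(-2*(-20)) = (45 + 6)*40 = 51*40 = 2040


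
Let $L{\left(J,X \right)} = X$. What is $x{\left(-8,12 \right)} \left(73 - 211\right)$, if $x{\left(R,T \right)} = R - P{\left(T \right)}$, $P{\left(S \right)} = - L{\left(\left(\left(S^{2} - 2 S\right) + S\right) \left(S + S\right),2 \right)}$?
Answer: $828$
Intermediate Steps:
$P{\left(S \right)} = -2$ ($P{\left(S \right)} = \left(-1\right) 2 = -2$)
$x{\left(R,T \right)} = 2 + R$ ($x{\left(R,T \right)} = R - -2 = R + 2 = 2 + R$)
$x{\left(-8,12 \right)} \left(73 - 211\right) = \left(2 - 8\right) \left(73 - 211\right) = - 6 \left(73 + \left(6 - 217\right)\right) = - 6 \left(73 - 211\right) = \left(-6\right) \left(-138\right) = 828$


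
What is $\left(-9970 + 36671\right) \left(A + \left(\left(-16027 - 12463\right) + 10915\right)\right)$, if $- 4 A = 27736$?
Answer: $-654414809$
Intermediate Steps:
$A = -6934$ ($A = \left(- \frac{1}{4}\right) 27736 = -6934$)
$\left(-9970 + 36671\right) \left(A + \left(\left(-16027 - 12463\right) + 10915\right)\right) = \left(-9970 + 36671\right) \left(-6934 + \left(\left(-16027 - 12463\right) + 10915\right)\right) = 26701 \left(-6934 + \left(-28490 + 10915\right)\right) = 26701 \left(-6934 - 17575\right) = 26701 \left(-24509\right) = -654414809$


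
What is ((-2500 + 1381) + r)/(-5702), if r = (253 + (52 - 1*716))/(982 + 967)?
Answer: 1090671/5556599 ≈ 0.19628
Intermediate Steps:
r = -411/1949 (r = (253 + (52 - 716))/1949 = (253 - 664)*(1/1949) = -411*1/1949 = -411/1949 ≈ -0.21088)
((-2500 + 1381) + r)/(-5702) = ((-2500 + 1381) - 411/1949)/(-5702) = (-1119 - 411/1949)*(-1/5702) = -2181342/1949*(-1/5702) = 1090671/5556599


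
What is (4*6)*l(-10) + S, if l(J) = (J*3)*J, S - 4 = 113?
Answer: 7317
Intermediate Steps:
S = 117 (S = 4 + 113 = 117)
l(J) = 3*J² (l(J) = (3*J)*J = 3*J²)
(4*6)*l(-10) + S = (4*6)*(3*(-10)²) + 117 = 24*(3*100) + 117 = 24*300 + 117 = 7200 + 117 = 7317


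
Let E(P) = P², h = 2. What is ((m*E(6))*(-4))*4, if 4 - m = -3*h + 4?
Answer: -3456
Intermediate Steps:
m = 6 (m = 4 - (-3*2 + 4) = 4 - (-6 + 4) = 4 - 1*(-2) = 4 + 2 = 6)
((m*E(6))*(-4))*4 = ((6*6²)*(-4))*4 = ((6*36)*(-4))*4 = (216*(-4))*4 = -864*4 = -3456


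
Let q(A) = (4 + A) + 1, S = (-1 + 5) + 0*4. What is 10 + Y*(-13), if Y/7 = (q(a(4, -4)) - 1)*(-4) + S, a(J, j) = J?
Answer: 2558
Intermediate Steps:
S = 4 (S = 4 + 0 = 4)
q(A) = 5 + A
Y = -196 (Y = 7*(((5 + 4) - 1)*(-4) + 4) = 7*((9 - 1)*(-4) + 4) = 7*(8*(-4) + 4) = 7*(-32 + 4) = 7*(-28) = -196)
10 + Y*(-13) = 10 - 196*(-13) = 10 + 2548 = 2558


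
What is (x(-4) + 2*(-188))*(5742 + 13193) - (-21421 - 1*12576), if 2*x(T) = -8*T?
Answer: -6782603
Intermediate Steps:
x(T) = -4*T (x(T) = (-8*T)/2 = -4*T)
(x(-4) + 2*(-188))*(5742 + 13193) - (-21421 - 1*12576) = (-4*(-4) + 2*(-188))*(5742 + 13193) - (-21421 - 1*12576) = (16 - 376)*18935 - (-21421 - 12576) = -360*18935 - 1*(-33997) = -6816600 + 33997 = -6782603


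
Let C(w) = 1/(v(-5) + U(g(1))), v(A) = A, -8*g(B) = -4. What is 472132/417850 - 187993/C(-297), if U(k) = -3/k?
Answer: 432041048841/208925 ≈ 2.0679e+6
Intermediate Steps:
g(B) = ½ (g(B) = -⅛*(-4) = ½)
C(w) = -1/11 (C(w) = 1/(-5 - 3/½) = 1/(-5 - 3*2) = 1/(-5 - 6) = 1/(-11) = -1/11)
472132/417850 - 187993/C(-297) = 472132/417850 - 187993/(-1/11) = 472132*(1/417850) - 187993*(-11) = 236066/208925 + 2067923 = 432041048841/208925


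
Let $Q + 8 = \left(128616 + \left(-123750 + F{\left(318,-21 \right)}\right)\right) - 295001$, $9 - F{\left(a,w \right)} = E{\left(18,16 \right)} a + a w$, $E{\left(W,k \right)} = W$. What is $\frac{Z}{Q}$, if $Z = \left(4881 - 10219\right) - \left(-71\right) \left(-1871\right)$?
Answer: $\frac{138179}{289180} \approx 0.47783$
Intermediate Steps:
$F{\left(a,w \right)} = 9 - 18 a - a w$ ($F{\left(a,w \right)} = 9 - \left(18 a + a w\right) = 9 - 18 a - a w$)
$Q = -289180$ ($Q = -8 + \left(\left(128616 - 122787\right) - 295001\right) = -8 + \left(5829 - 295001\right) = -8 - 289172 = -289180$)
$Z = -138179$ ($Z = -5338 - 132841 = -138179$)
$\frac{Z}{Q} = - \frac{138179}{-289180} = \left(-138179\right) \left(- \frac{1}{289180}\right) = \frac{138179}{289180}$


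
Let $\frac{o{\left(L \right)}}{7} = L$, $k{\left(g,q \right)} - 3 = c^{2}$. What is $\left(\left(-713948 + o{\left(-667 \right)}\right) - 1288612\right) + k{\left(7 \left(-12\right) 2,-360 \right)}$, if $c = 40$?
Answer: $-2005626$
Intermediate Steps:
$k{\left(g,q \right)} = 1603$ ($k{\left(g,q \right)} = 3 + 40^{2} = 3 + 1600 = 1603$)
$o{\left(L \right)} = 7 L$
$\left(\left(-713948 + o{\left(-667 \right)}\right) - 1288612\right) + k{\left(7 \left(-12\right) 2,-360 \right)} = \left(\left(-713948 + 7 \left(-667\right)\right) - 1288612\right) + 1603 = \left(\left(-713948 - 4669\right) - 1288612\right) + 1603 = \left(-718617 - 1288612\right) + 1603 = -2007229 + 1603 = -2005626$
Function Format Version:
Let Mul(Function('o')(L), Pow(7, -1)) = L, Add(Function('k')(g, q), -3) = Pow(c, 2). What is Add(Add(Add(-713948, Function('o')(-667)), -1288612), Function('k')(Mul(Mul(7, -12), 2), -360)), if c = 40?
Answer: -2005626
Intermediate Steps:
Function('k')(g, q) = 1603 (Function('k')(g, q) = Add(3, Pow(40, 2)) = Add(3, 1600) = 1603)
Function('o')(L) = Mul(7, L)
Add(Add(Add(-713948, Function('o')(-667)), -1288612), Function('k')(Mul(Mul(7, -12), 2), -360)) = Add(Add(Add(-713948, Mul(7, -667)), -1288612), 1603) = Add(Add(Add(-713948, -4669), -1288612), 1603) = Add(Add(-718617, -1288612), 1603) = Add(-2007229, 1603) = -2005626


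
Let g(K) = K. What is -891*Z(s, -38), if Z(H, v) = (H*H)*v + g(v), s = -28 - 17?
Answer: 68596308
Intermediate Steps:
s = -45
Z(H, v) = v + v*H² (Z(H, v) = (H*H)*v + v = H²*v + v = v*H² + v = v + v*H²)
-891*Z(s, -38) = -(-33858)*(1 + (-45)²) = -(-33858)*(1 + 2025) = -(-33858)*2026 = -891*(-76988) = 68596308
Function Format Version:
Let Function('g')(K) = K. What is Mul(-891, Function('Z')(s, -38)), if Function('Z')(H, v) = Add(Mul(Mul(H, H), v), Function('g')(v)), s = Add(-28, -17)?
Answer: 68596308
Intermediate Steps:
s = -45
Function('Z')(H, v) = Add(v, Mul(v, Pow(H, 2))) (Function('Z')(H, v) = Add(Mul(Mul(H, H), v), v) = Add(Mul(Pow(H, 2), v), v) = Add(Mul(v, Pow(H, 2)), v) = Add(v, Mul(v, Pow(H, 2))))
Mul(-891, Function('Z')(s, -38)) = Mul(-891, Mul(-38, Add(1, Pow(-45, 2)))) = Mul(-891, Mul(-38, Add(1, 2025))) = Mul(-891, Mul(-38, 2026)) = Mul(-891, -76988) = 68596308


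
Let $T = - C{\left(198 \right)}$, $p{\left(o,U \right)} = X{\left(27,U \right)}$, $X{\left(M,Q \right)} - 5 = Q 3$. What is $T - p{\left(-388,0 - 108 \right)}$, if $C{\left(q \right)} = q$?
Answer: $121$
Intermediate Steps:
$X{\left(M,Q \right)} = 5 + 3 Q$ ($X{\left(M,Q \right)} = 5 + Q 3 = 5 + 3 Q$)
$p{\left(o,U \right)} = 5 + 3 U$
$T = -198$ ($T = \left(-1\right) 198 = -198$)
$T - p{\left(-388,0 - 108 \right)} = -198 - \left(5 + 3 \left(0 - 108\right)\right) = -198 - \left(5 + 3 \left(-108\right)\right) = -198 - \left(5 - 324\right) = -198 - -319 = -198 + 319 = 121$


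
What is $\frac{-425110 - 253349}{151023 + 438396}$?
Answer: $- \frac{226153}{196473} \approx -1.1511$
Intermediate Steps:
$\frac{-425110 - 253349}{151023 + 438396} = - \frac{678459}{589419} = \left(-678459\right) \frac{1}{589419} = - \frac{226153}{196473}$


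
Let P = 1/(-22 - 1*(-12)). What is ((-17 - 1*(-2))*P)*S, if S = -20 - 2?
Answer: -33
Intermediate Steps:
P = -1/10 (P = 1/(-22 + 12) = 1/(-10) = -1/10 ≈ -0.10000)
S = -22
((-17 - 1*(-2))*P)*S = ((-17 - 1*(-2))*(-1/10))*(-22) = ((-17 + 2)*(-1/10))*(-22) = -15*(-1/10)*(-22) = (3/2)*(-22) = -33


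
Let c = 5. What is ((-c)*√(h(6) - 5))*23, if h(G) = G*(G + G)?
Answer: -115*√67 ≈ -941.32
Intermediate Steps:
h(G) = 2*G² (h(G) = G*(2*G) = 2*G²)
((-c)*√(h(6) - 5))*23 = ((-1*5)*√(2*6² - 5))*23 = -5*√(2*36 - 5)*23 = -5*√(72 - 5)*23 = -5*√67*23 = -115*√67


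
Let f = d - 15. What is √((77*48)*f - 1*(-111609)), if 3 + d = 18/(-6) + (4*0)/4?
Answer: 3*√3777 ≈ 184.37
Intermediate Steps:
d = -6 (d = -3 + (18/(-6) + (4*0)/4) = -3 + (18*(-⅙) + 0*(¼)) = -3 + (-3 + 0) = -3 - 3 = -6)
f = -21 (f = -6 - 15 = -21)
√((77*48)*f - 1*(-111609)) = √((77*48)*(-21) - 1*(-111609)) = √(3696*(-21) + 111609) = √(-77616 + 111609) = √33993 = 3*√3777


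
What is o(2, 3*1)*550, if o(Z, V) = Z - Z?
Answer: 0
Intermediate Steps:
o(Z, V) = 0
o(2, 3*1)*550 = 0*550 = 0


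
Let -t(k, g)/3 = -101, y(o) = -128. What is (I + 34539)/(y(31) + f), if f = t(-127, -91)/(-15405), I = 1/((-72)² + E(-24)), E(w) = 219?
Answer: -958264009430/3551829543 ≈ -269.79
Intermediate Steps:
t(k, g) = 303 (t(k, g) = -3*(-101) = 303)
I = 1/5403 (I = 1/((-72)² + 219) = 1/(5184 + 219) = 1/5403 ≈ 0.00018508)
f = -101/5135 (f = 303/(-15405) = 303*(-1/15405) = -101/5135 ≈ -0.019669)
(I + 34539)/(y(31) + f) = (1/5403 + 34539)/(-128 - 101/5135) = 186614218/(5403*(-657381/5135)) = (186614218/5403)*(-5135/657381) = -958264009430/3551829543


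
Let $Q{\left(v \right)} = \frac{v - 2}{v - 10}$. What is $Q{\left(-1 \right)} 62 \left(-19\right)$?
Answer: $- \frac{3534}{11} \approx -321.27$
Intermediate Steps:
$Q{\left(v \right)} = \frac{-2 + v}{-10 + v}$
$Q{\left(-1 \right)} 62 \left(-19\right) = \frac{-2 - 1}{-10 - 1} \cdot 62 \left(-19\right) = \frac{1}{-11} \left(-3\right) 62 \left(-19\right) = \left(- \frac{1}{11}\right) \left(-3\right) 62 \left(-19\right) = \frac{3}{11} \cdot 62 \left(-19\right) = \frac{186}{11} \left(-19\right) = - \frac{3534}{11}$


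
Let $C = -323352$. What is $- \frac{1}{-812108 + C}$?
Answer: $\frac{1}{1135460} \approx 8.807 \cdot 10^{-7}$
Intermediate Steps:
$- \frac{1}{-812108 + C} = - \frac{1}{-812108 - 323352} = - \frac{1}{-1135460} = \left(-1\right) \left(- \frac{1}{1135460}\right) = \frac{1}{1135460}$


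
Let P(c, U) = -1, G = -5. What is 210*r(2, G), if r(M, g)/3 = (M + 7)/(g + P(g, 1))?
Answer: -945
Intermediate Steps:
r(M, g) = 3*(7 + M)/(-1 + g) (r(M, g) = 3*((M + 7)/(g - 1)) = 3*((7 + M)/(-1 + g)) = 3*(7 + M)/(-1 + g))
210*r(2, G) = 210*(3*(7 + 2)/(-1 - 5)) = 210*(3*9/(-6)) = 210*(3*(-1/6)*9) = 210*(-9/2) = -945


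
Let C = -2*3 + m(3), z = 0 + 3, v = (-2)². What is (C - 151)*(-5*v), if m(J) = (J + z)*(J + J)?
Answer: 2420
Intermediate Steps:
v = 4
z = 3
m(J) = 2*J*(3 + J) (m(J) = (J + 3)*(J + J) = (3 + J)*(2*J) = 2*J*(3 + J))
C = 30 (C = -2*3 + 2*3*(3 + 3) = -6 + 2*3*6 = -6 + 36 = 30)
(C - 151)*(-5*v) = (30 - 151)*(-5*4) = -121*(-20) = 2420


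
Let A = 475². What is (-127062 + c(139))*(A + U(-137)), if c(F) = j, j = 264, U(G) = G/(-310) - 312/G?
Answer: -607515163343361/21235 ≈ -2.8609e+10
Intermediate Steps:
A = 225625
U(G) = -312/G - G/310 (U(G) = G*(-1/310) - 312/G = -G/310 - 312/G = -312/G - G/310)
c(F) = 264
(-127062 + c(139))*(A + U(-137)) = (-127062 + 264)*(225625 + (-312/(-137) - 1/310*(-137))) = -126798*(225625 + (-312*(-1/137) + 137/310)) = -126798*(225625 + (312/137 + 137/310)) = -126798*(225625 + 115489/42470) = -126798*9582409239/42470 = -607515163343361/21235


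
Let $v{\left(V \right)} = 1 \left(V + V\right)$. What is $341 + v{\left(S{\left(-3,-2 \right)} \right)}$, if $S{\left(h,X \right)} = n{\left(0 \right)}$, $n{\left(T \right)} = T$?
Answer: $341$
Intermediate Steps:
$S{\left(h,X \right)} = 0$
$v{\left(V \right)} = 2 V$ ($v{\left(V \right)} = 1 \cdot 2 V = 2 V$)
$341 + v{\left(S{\left(-3,-2 \right)} \right)} = 341 + 2 \cdot 0 = 341 + 0 = 341$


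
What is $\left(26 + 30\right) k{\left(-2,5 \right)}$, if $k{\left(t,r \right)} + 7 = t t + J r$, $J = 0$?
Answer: $-168$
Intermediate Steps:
$k{\left(t,r \right)} = -7 + t^{2}$ ($k{\left(t,r \right)} = -7 + \left(t t + 0 r\right) = -7 + \left(t^{2} + 0\right) = -7 + t^{2}$)
$\left(26 + 30\right) k{\left(-2,5 \right)} = \left(26 + 30\right) \left(-7 + \left(-2\right)^{2}\right) = 56 \left(-7 + 4\right) = 56 \left(-3\right) = -168$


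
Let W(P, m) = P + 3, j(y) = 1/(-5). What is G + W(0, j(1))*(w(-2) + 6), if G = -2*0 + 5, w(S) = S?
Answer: 17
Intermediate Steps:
j(y) = -⅕
W(P, m) = 3 + P
G = 5 (G = 0 + 5 = 5)
G + W(0, j(1))*(w(-2) + 6) = 5 + (3 + 0)*(-2 + 6) = 5 + 3*4 = 5 + 12 = 17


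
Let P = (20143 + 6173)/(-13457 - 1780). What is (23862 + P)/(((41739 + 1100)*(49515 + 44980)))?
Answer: 40395442/6853384719365 ≈ 5.8942e-6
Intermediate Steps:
P = -2924/1693 (P = 26316/(-15237) = 26316*(-1/15237) = -2924/1693 ≈ -1.7271)
(23862 + P)/(((41739 + 1100)*(49515 + 44980))) = (23862 - 2924/1693)/(((41739 + 1100)*(49515 + 44980))) = 40395442/(1693*((42839*94495))) = (40395442/1693)/4048071305 = (40395442/1693)*(1/4048071305) = 40395442/6853384719365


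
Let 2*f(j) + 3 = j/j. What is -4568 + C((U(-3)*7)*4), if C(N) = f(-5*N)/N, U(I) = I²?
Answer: -1151137/252 ≈ -4568.0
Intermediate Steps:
f(j) = -1 (f(j) = -3/2 + (j/j)/2 = -3/2 + (½)*1 = -3/2 + ½ = -1)
C(N) = -1/N
-4568 + C((U(-3)*7)*4) = -4568 - 1/(((-3)²*7)*4) = -4568 - 1/((9*7)*4) = -4568 - 1/(63*4) = -4568 - 1/252 = -1151137/252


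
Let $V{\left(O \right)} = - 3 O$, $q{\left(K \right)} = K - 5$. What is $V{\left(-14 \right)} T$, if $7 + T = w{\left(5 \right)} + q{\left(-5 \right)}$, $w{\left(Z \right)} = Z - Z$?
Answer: $-714$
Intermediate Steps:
$q{\left(K \right)} = -5 + K$ ($q{\left(K \right)} = K - 5 = -5 + K$)
$w{\left(Z \right)} = 0$
$T = -17$ ($T = -7 + \left(0 - 10\right) = -7 - 10 = -17$)
$V{\left(-14 \right)} T = \left(-3\right) \left(-14\right) \left(-17\right) = 42 \left(-17\right) = -714$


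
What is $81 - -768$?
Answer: $849$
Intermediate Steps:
$81 - -768 = 81 + 768 = 849$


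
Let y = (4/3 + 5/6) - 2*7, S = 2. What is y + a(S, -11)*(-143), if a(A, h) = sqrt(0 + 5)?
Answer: -71/6 - 143*sqrt(5) ≈ -331.59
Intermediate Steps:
a(A, h) = sqrt(5)
y = -71/6 (y = (4*(1/3) + 5*(1/6)) - 14 = (4/3 + 5/6) - 14 = 13/6 - 14 = -71/6 ≈ -11.833)
y + a(S, -11)*(-143) = -71/6 + sqrt(5)*(-143) = -71/6 - 143*sqrt(5)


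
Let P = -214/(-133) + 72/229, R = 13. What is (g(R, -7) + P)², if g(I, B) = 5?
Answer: 44464891689/927628849 ≈ 47.934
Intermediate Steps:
P = 58582/30457 (P = -214*(-1/133) + 72*(1/229) = 214/133 + 72/229 = 58582/30457 ≈ 1.9234)
(g(R, -7) + P)² = (5 + 58582/30457)² = (210867/30457)² = 44464891689/927628849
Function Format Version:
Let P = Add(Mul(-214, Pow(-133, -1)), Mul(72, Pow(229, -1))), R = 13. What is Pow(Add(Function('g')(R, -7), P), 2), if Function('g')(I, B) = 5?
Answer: Rational(44464891689, 927628849) ≈ 47.934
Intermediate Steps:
P = Rational(58582, 30457) (P = Add(Mul(-214, Rational(-1, 133)), Mul(72, Rational(1, 229))) = Add(Rational(214, 133), Rational(72, 229)) = Rational(58582, 30457) ≈ 1.9234)
Pow(Add(Function('g')(R, -7), P), 2) = Pow(Add(5, Rational(58582, 30457)), 2) = Pow(Rational(210867, 30457), 2) = Rational(44464891689, 927628849)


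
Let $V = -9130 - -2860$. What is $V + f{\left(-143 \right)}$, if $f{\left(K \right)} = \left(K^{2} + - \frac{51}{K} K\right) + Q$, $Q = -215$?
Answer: $13913$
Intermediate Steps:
$V = -6270$ ($V = -9130 + 2860 = -6270$)
$f{\left(K \right)} = -266 + K^{2}$ ($f{\left(K \right)} = \left(K^{2} + - \frac{51}{K} K\right) - 215 = \left(K^{2} - 51\right) - 215 = \left(-51 + K^{2}\right) - 215 = -266 + K^{2}$)
$V + f{\left(-143 \right)} = -6270 - \left(266 - \left(-143\right)^{2}\right) = -6270 + \left(-266 + 20449\right) = -6270 + 20183 = 13913$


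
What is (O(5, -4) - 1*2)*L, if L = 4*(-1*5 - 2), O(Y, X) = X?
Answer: 168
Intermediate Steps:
L = -28 (L = 4*(-5 - 2) = 4*(-7) = -28)
(O(5, -4) - 1*2)*L = (-4 - 1*2)*(-28) = (-4 - 2)*(-28) = -6*(-28) = 168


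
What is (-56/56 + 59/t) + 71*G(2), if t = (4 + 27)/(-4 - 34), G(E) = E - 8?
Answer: -15479/31 ≈ -499.32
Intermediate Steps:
G(E) = -8 + E
t = -31/38 (t = 31/(-38) = 31*(-1/38) = -31/38 ≈ -0.81579)
(-56/56 + 59/t) + 71*G(2) = (-56/56 + 59/(-31/38)) + 71*(-8 + 2) = (-56*1/56 + 59*(-38/31)) + 71*(-6) = (-1 - 2242/31) - 426 = -2273/31 - 426 = -15479/31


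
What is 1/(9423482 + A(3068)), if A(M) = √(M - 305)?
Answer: 9423482/88802013001561 - 3*√307/88802013001561 ≈ 1.0612e-7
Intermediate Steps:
A(M) = √(-305 + M)
1/(9423482 + A(3068)) = 1/(9423482 + √(-305 + 3068)) = 1/(9423482 + √2763) = 1/(9423482 + 3*√307)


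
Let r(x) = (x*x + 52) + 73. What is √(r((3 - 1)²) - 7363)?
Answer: I*√7222 ≈ 84.982*I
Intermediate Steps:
r(x) = 125 + x² (r(x) = (x² + 52) + 73 = (52 + x²) + 73 = 125 + x²)
√(r((3 - 1)²) - 7363) = √((125 + ((3 - 1)²)²) - 7363) = √((125 + (2²)²) - 7363) = √((125 + 4²) - 7363) = √((125 + 16) - 7363) = √(141 - 7363) = √(-7222) = I*√7222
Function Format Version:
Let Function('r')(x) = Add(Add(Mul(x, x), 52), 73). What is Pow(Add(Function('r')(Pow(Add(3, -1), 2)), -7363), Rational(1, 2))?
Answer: Mul(I, Pow(7222, Rational(1, 2))) ≈ Mul(84.982, I)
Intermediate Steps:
Function('r')(x) = Add(125, Pow(x, 2)) (Function('r')(x) = Add(Add(Pow(x, 2), 52), 73) = Add(Add(52, Pow(x, 2)), 73) = Add(125, Pow(x, 2)))
Pow(Add(Function('r')(Pow(Add(3, -1), 2)), -7363), Rational(1, 2)) = Pow(Add(Add(125, Pow(Pow(Add(3, -1), 2), 2)), -7363), Rational(1, 2)) = Pow(Add(Add(125, Pow(Pow(2, 2), 2)), -7363), Rational(1, 2)) = Pow(Add(Add(125, Pow(4, 2)), -7363), Rational(1, 2)) = Pow(Add(Add(125, 16), -7363), Rational(1, 2)) = Pow(Add(141, -7363), Rational(1, 2)) = Pow(-7222, Rational(1, 2)) = Mul(I, Pow(7222, Rational(1, 2)))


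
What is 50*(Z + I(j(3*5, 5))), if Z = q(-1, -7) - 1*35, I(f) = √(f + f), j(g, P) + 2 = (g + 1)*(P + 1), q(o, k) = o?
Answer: -1800 + 100*√47 ≈ -1114.4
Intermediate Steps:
j(g, P) = -2 + (1 + P)*(1 + g) (j(g, P) = -2 + (g + 1)*(P + 1) = -2 + (1 + g)*(1 + P) = -2 + (1 + P)*(1 + g))
I(f) = √2*√f (I(f) = √(2*f) = √2*√f)
Z = -36 (Z = -1 - 1*35 = -1 - 35 = -36)
50*(Z + I(j(3*5, 5))) = 50*(-36 + √2*√(-1 + 5 + 3*5 + 5*(3*5))) = 50*(-36 + √2*√(-1 + 5 + 15 + 5*15)) = 50*(-36 + √2*√(-1 + 5 + 15 + 75)) = 50*(-36 + √2*√94) = 50*(-36 + 2*√47) = -1800 + 100*√47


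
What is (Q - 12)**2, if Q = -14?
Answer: 676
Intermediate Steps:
(Q - 12)**2 = (-14 - 12)**2 = (-26)**2 = 676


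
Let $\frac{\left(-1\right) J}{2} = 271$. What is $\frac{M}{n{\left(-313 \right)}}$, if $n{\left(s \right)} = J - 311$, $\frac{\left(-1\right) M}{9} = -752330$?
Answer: $- \frac{6770970}{853} \approx -7937.8$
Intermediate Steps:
$M = 6770970$ ($M = \left(-9\right) \left(-752330\right) = 6770970$)
$J = -542$ ($J = \left(-2\right) 271 = -542$)
$n{\left(s \right)} = -853$ ($n{\left(s \right)} = -542 - 311 = -853$)
$\frac{M}{n{\left(-313 \right)}} = \frac{6770970}{-853} = 6770970 \left(- \frac{1}{853}\right) = - \frac{6770970}{853}$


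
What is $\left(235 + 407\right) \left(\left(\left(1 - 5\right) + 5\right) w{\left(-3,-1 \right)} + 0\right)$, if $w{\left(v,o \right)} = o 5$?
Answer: $-3210$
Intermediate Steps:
$w{\left(v,o \right)} = 5 o$
$\left(235 + 407\right) \left(\left(\left(1 - 5\right) + 5\right) w{\left(-3,-1 \right)} + 0\right) = \left(235 + 407\right) \left(\left(\left(1 - 5\right) + 5\right) 5 \left(-1\right) + 0\right) = 642 \left(\left(-4 + 5\right) \left(-5\right) + 0\right) = 642 \left(1 \left(-5\right) + 0\right) = 642 \left(-5 + 0\right) = 642 \left(-5\right) = -3210$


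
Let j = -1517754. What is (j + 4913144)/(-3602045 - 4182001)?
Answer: -1697695/3892023 ≈ -0.43620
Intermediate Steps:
(j + 4913144)/(-3602045 - 4182001) = (-1517754 + 4913144)/(-3602045 - 4182001) = 3395390/(-7784046) = 3395390*(-1/7784046) = -1697695/3892023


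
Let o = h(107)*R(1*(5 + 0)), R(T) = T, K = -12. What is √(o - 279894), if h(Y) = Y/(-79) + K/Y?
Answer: I*√19999848439051/8453 ≈ 529.06*I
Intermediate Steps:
h(Y) = -12/Y - Y/79 (h(Y) = Y/(-79) - 12/Y = Y*(-1/79) - 12/Y = -Y/79 - 12/Y = -12/Y - Y/79)
o = -61985/8453 (o = (-12/107 - 1/79*107)*(1*(5 + 0)) = (-12*1/107 - 107/79)*(1*5) = (-12/107 - 107/79)*5 = -12397/8453*5 = -61985/8453 ≈ -7.3329)
√(o - 279894) = √(-61985/8453 - 279894) = √(-2366005967/8453) = I*√19999848439051/8453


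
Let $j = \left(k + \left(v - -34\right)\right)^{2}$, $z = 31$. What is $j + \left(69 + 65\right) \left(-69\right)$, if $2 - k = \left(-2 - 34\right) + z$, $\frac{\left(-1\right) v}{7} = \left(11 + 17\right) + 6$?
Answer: $29563$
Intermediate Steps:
$v = -238$ ($v = - 7 \left(\left(11 + 17\right) + 6\right) = - 7 \left(28 + 6\right) = \left(-7\right) 34 = -238$)
$k = 7$ ($k = 2 - \left(\left(-2 - 34\right) + 31\right) = 2 - \left(-36 + 31\right) = 2 - -5 = 2 + 5 = 7$)
$j = 38809$ ($j = \left(7 - 204\right)^{2} = \left(-197\right)^{2} = 38809$)
$j + \left(69 + 65\right) \left(-69\right) = 38809 + \left(69 + 65\right) \left(-69\right) = 38809 + 134 \left(-69\right) = 38809 - 9246 = 29563$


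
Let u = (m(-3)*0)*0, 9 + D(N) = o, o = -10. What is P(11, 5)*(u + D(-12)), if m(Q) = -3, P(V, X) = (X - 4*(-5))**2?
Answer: -11875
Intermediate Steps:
P(V, X) = (20 + X)**2 (P(V, X) = (X + 20)**2 = (20 + X)**2)
D(N) = -19 (D(N) = -9 - 10 = -19)
u = 0 (u = -3*0*0 = 0*0 = 0)
P(11, 5)*(u + D(-12)) = (20 + 5)**2*(0 - 19) = 25**2*(-19) = 625*(-19) = -11875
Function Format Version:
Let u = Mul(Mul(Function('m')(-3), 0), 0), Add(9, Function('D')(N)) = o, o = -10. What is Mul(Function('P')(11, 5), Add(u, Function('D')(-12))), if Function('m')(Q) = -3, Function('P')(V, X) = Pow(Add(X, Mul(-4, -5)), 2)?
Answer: -11875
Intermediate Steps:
Function('P')(V, X) = Pow(Add(20, X), 2) (Function('P')(V, X) = Pow(Add(X, 20), 2) = Pow(Add(20, X), 2))
Function('D')(N) = -19 (Function('D')(N) = Add(-9, -10) = -19)
u = 0 (u = Mul(Mul(-3, 0), 0) = Mul(0, 0) = 0)
Mul(Function('P')(11, 5), Add(u, Function('D')(-12))) = Mul(Pow(Add(20, 5), 2), Add(0, -19)) = Mul(Pow(25, 2), -19) = Mul(625, -19) = -11875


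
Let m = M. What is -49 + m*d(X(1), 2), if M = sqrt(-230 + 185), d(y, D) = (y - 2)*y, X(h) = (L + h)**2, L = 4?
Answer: -49 + 1725*I*sqrt(5) ≈ -49.0 + 3857.2*I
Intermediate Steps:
X(h) = (4 + h)**2
d(y, D) = y*(-2 + y) (d(y, D) = (-2 + y)*y = y*(-2 + y))
M = 3*I*sqrt(5) (M = sqrt(-45) = 3*I*sqrt(5) ≈ 6.7082*I)
m = 3*I*sqrt(5) ≈ 6.7082*I
-49 + m*d(X(1), 2) = -49 + (3*I*sqrt(5))*((4 + 1)**2*(-2 + (4 + 1)**2)) = -49 + (3*I*sqrt(5))*(5**2*(-2 + 5**2)) = -49 + (3*I*sqrt(5))*(25*(-2 + 25)) = -49 + (3*I*sqrt(5))*(25*23) = -49 + (3*I*sqrt(5))*575 = -49 + 1725*I*sqrt(5)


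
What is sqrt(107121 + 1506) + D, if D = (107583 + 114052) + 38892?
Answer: 260527 + sqrt(108627) ≈ 2.6086e+5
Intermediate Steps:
D = 260527 (D = 221635 + 38892 = 260527)
sqrt(107121 + 1506) + D = sqrt(107121 + 1506) + 260527 = sqrt(108627) + 260527 = 260527 + sqrt(108627)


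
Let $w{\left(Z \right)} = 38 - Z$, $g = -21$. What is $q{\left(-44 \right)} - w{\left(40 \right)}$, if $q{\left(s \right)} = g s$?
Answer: $926$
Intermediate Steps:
$q{\left(s \right)} = - 21 s$
$q{\left(-44 \right)} - w{\left(40 \right)} = \left(-21\right) \left(-44\right) - \left(38 - 40\right) = 924 - \left(38 - 40\right) = 924 - -2 = 924 + 2 = 926$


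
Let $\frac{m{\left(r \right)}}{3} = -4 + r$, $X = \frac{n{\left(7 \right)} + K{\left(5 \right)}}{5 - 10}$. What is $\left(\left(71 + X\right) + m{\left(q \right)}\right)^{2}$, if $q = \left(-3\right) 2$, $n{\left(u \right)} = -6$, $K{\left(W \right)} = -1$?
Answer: $\frac{44944}{25} \approx 1797.8$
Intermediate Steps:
$X = \frac{7}{5}$ ($X = \frac{-6 - 1}{5 - 10} = - \frac{7}{-5} = \left(-7\right) \left(- \frac{1}{5}\right) = \frac{7}{5} \approx 1.4$)
$q = -6$
$m{\left(r \right)} = -12 + 3 r$ ($m{\left(r \right)} = 3 \left(-4 + r\right) = -12 + 3 r$)
$\left(\left(71 + X\right) + m{\left(q \right)}\right)^{2} = \left(\left(71 + \frac{7}{5}\right) + \left(-12 + 3 \left(-6\right)\right)\right)^{2} = \left(\frac{362}{5} - 30\right)^{2} = \left(\frac{212}{5}\right)^{2} = \frac{44944}{25}$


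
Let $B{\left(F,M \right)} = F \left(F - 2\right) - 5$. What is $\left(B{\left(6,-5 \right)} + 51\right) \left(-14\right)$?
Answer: $-980$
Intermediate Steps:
$B{\left(F,M \right)} = -5 + F \left(-2 + F\right)$ ($B{\left(F,M \right)} = F \left(F - 2\right) - 5 = F \left(-2 + F\right) - 5 = -5 + F \left(-2 + F\right)$)
$\left(B{\left(6,-5 \right)} + 51\right) \left(-14\right) = \left(\left(-5 + 6^{2} - 12\right) + 51\right) \left(-14\right) = \left(\left(-5 + 36 - 12\right) + 51\right) \left(-14\right) = \left(19 + 51\right) \left(-14\right) = 70 \left(-14\right) = -980$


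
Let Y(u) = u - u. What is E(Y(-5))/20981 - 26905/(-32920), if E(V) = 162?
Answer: 113965369/138138904 ≈ 0.82501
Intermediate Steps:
Y(u) = 0
E(Y(-5))/20981 - 26905/(-32920) = 162/20981 - 26905/(-32920) = 162*(1/20981) - 26905*(-1/32920) = 162/20981 + 5381/6584 = 113965369/138138904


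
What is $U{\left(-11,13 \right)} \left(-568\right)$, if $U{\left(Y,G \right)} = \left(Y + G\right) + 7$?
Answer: $-5112$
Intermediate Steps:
$U{\left(Y,G \right)} = 7 + G + Y$ ($U{\left(Y,G \right)} = \left(G + Y\right) + 7 = 7 + G + Y$)
$U{\left(-11,13 \right)} \left(-568\right) = \left(7 + 13 - 11\right) \left(-568\right) = 9 \left(-568\right) = -5112$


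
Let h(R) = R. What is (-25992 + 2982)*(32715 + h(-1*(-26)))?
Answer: -753370410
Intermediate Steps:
(-25992 + 2982)*(32715 + h(-1*(-26))) = (-25992 + 2982)*(32715 - 1*(-26)) = -23010*(32715 + 26) = -23010*32741 = -753370410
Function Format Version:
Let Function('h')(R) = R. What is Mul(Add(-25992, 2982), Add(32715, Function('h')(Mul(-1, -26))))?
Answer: -753370410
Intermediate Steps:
Mul(Add(-25992, 2982), Add(32715, Function('h')(Mul(-1, -26)))) = Mul(Add(-25992, 2982), Add(32715, Mul(-1, -26))) = Mul(-23010, Add(32715, 26)) = Mul(-23010, 32741) = -753370410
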